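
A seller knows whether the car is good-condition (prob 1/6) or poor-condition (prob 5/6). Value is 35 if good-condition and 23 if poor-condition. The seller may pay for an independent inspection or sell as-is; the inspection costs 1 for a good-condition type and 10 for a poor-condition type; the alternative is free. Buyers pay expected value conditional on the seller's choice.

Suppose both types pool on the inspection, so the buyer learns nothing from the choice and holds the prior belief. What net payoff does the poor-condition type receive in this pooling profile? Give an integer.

15

Pooled price = 1/6·35 + 5/6·23 = 25.
poor-condition pays cost 10 for the inspection, so net payoff = 25 − 10 = 15.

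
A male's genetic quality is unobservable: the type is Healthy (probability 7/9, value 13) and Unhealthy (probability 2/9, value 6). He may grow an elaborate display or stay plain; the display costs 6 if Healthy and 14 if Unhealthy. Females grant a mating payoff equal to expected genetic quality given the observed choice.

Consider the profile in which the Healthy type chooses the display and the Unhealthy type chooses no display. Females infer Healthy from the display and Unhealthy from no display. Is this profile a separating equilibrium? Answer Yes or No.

Under these beliefs, the display earns mating payoff 13 and no display earns mating payoff 6.
Healthy: the display nets 13 − 6 = 7; no display nets 6. Healthy prefers the display.
Unhealthy: the display nets 13 − 14 = -1; no display nets 6. Unhealthy prefers no display.
Neither type deviates, so the separating profile is an equilibrium.

Yes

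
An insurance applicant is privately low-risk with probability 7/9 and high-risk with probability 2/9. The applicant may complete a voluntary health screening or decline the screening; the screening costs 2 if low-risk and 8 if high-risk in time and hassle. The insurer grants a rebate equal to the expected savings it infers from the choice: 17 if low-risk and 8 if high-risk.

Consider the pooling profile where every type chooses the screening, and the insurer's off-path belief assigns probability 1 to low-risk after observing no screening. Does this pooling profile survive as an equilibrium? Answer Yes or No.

On path, the insurer holds the prior and pays 7/9·17 + 2/9·8 = 15. Off path (no screening), believing low-risk, it pays 17.
low-risk: the screening nets 15 − 2 = 13; no screening nets 17. low-risk would deviate.
high-risk: the screening nets 15 − 8 = 7; no screening nets 17. high-risk would deviate.
A type deviates, so pooling fails.

No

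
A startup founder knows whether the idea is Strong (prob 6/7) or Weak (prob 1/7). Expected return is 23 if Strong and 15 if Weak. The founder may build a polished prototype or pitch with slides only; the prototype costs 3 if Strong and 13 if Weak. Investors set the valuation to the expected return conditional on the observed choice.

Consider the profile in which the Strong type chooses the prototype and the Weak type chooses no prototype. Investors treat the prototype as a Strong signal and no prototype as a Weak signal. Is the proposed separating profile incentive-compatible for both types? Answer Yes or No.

Yes

Under these beliefs, the prototype earns valuation 23 and no prototype earns valuation 15.
Strong: the prototype nets 23 − 3 = 20; no prototype nets 15. Strong prefers the prototype.
Weak: the prototype nets 23 − 13 = 10; no prototype nets 15. Weak prefers no prototype.
Neither type deviates, so the separating profile is an equilibrium.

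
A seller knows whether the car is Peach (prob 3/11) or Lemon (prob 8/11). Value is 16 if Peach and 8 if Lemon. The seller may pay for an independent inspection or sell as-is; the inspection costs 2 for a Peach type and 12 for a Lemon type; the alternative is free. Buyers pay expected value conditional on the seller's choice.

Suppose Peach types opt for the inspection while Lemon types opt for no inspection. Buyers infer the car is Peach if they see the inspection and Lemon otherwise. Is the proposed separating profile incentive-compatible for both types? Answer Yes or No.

Yes

Under these beliefs, the inspection earns price 16 and no inspection earns price 8.
Peach: the inspection nets 16 − 2 = 14; no inspection nets 8. Peach prefers the inspection.
Lemon: the inspection nets 16 − 12 = 4; no inspection nets 8. Lemon prefers no inspection.
Neither type deviates, so the separating profile is an equilibrium.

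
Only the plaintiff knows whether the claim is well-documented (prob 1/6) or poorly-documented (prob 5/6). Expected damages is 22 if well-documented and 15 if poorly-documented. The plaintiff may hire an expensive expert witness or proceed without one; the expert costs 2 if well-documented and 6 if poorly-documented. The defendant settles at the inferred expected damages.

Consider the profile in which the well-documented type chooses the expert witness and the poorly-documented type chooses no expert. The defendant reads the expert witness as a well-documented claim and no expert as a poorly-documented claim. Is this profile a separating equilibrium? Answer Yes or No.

Under these beliefs, the expert witness earns settlement 22 and no expert earns settlement 15.
well-documented: the expert witness nets 22 − 2 = 20; no expert nets 15. well-documented prefers the expert witness.
poorly-documented: the expert witness nets 22 − 6 = 16; no expert nets 15. poorly-documented would deviate to the expert witness.
poorly-documented has a profitable deviation, so the profile is not an equilibrium.

No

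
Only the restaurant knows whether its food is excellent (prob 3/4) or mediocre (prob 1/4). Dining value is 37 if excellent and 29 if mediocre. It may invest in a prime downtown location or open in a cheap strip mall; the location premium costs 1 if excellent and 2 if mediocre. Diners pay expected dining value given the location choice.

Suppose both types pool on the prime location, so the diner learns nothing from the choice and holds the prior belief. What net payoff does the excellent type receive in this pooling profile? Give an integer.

Pooled price premium = 3/4·37 + 1/4·29 = 35.
excellent pays cost 1 for the prime location, so net payoff = 35 − 1 = 34.

34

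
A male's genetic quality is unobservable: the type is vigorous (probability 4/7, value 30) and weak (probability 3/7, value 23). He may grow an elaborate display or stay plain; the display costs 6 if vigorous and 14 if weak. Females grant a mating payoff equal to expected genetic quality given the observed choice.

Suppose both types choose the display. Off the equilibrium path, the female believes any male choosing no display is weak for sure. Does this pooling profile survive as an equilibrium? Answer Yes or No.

No

On path, the female holds the prior and pays 4/7·30 + 3/7·23 = 27. Off path (no display), believing weak, it pays 23.
vigorous: the display nets 27 − 6 = 21; no display nets 23. vigorous would deviate.
weak: the display nets 27 − 14 = 13; no display nets 23. weak would deviate.
A type deviates, so pooling fails.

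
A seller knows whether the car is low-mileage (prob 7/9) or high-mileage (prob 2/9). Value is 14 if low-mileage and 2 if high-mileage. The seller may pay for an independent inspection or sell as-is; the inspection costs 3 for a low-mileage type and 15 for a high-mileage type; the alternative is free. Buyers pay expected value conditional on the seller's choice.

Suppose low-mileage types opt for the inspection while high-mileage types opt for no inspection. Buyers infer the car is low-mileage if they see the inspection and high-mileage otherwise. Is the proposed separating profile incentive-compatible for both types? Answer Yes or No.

Yes

Under these beliefs, the inspection earns price 14 and no inspection earns price 2.
low-mileage: the inspection nets 14 − 3 = 11; no inspection nets 2. low-mileage prefers the inspection.
high-mileage: the inspection nets 14 − 15 = -1; no inspection nets 2. high-mileage prefers no inspection.
Neither type deviates, so the separating profile is an equilibrium.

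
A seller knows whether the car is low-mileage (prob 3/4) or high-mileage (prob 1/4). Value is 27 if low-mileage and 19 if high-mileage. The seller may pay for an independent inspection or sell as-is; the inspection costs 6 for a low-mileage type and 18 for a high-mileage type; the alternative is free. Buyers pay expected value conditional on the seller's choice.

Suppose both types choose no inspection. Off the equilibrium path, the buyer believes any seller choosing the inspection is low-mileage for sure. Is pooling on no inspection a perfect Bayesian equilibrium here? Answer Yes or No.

On path, the buyer holds the prior and pays 3/4·27 + 1/4·19 = 25. Off path (the inspection), believing low-mileage, it pays 27.
low-mileage: no inspection nets 25; the inspection nets 27 − 6 = 21. low-mileage stays.
high-mileage: no inspection nets 25; the inspection nets 27 − 18 = 9. high-mileage stays.
No type deviates, so pooling is sustained.

Yes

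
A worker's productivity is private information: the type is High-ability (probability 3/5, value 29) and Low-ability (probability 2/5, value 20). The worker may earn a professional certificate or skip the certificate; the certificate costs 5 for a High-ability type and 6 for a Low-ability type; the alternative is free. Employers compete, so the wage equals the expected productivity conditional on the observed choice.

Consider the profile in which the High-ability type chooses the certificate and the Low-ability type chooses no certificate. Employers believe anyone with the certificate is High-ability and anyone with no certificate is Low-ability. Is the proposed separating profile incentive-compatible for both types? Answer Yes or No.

No

Under these beliefs, the certificate earns wage 29 and no certificate earns wage 20.
High-ability: the certificate nets 29 − 5 = 24; no certificate nets 20. High-ability prefers the certificate.
Low-ability: the certificate nets 29 − 6 = 23; no certificate nets 20. Low-ability would deviate to the certificate.
Low-ability has a profitable deviation, so the profile is not an equilibrium.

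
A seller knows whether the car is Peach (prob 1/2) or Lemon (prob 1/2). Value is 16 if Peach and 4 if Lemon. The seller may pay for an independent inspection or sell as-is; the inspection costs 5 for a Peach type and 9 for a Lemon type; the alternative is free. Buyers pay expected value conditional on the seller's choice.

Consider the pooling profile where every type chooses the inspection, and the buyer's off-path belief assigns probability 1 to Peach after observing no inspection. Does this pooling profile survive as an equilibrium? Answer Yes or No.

On path, the buyer holds the prior and pays 1/2·16 + 1/2·4 = 10. Off path (no inspection), believing Peach, it pays 16.
Peach: the inspection nets 10 − 5 = 5; no inspection nets 16. Peach would deviate.
Lemon: the inspection nets 10 − 9 = 1; no inspection nets 16. Lemon would deviate.
A type deviates, so pooling fails.

No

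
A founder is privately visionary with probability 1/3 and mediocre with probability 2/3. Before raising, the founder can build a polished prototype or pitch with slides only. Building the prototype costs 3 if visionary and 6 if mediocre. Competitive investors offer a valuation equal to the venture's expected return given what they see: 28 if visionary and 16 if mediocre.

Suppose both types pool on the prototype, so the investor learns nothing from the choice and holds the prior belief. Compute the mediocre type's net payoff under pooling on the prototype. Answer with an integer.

Pooled valuation = 1/3·28 + 2/3·16 = 20.
mediocre pays cost 6 for the prototype, so net payoff = 20 − 6 = 14.

14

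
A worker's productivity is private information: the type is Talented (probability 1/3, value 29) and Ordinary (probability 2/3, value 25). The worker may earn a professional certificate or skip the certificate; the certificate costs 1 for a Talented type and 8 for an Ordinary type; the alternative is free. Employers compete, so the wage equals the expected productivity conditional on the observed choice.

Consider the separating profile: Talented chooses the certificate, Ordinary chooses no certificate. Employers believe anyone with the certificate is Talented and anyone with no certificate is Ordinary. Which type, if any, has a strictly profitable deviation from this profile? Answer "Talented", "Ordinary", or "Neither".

Neither

The certificate pays 29; no certificate pays 25.
Talented: assigned the certificate, nets 29 − 1 = 28; deviating to no certificate nets 25.
Ordinary: assigned no certificate, nets 25; deviating to the certificate nets 29 − 8 = 21.
Both types strictly prefer their assigned action; no profitable deviation.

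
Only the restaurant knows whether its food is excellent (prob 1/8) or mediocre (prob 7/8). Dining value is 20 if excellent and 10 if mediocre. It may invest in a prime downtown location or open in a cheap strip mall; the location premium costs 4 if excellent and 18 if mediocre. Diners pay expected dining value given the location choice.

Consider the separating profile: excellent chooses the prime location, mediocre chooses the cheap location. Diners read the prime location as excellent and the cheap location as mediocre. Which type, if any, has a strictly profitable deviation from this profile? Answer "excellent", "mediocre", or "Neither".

The prime location pays 20; the cheap location pays 10.
excellent: assigned the prime location, nets 20 − 4 = 16; deviating to the cheap location nets 10.
mediocre: assigned the cheap location, nets 10; deviating to the prime location nets 20 − 18 = 2.
Both types strictly prefer their assigned action; no profitable deviation.

Neither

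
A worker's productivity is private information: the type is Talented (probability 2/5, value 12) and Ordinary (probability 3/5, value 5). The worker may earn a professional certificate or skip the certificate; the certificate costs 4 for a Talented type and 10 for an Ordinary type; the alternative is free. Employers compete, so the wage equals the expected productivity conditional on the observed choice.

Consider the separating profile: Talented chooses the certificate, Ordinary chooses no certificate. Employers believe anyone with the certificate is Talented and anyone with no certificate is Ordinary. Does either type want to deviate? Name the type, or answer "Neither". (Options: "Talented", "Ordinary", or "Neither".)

The certificate pays 12; no certificate pays 5.
Talented: assigned the certificate, nets 12 − 4 = 8; deviating to no certificate nets 5.
Ordinary: assigned no certificate, nets 5; deviating to the certificate nets 12 − 10 = 2.
Both types strictly prefer their assigned action; no profitable deviation.

Neither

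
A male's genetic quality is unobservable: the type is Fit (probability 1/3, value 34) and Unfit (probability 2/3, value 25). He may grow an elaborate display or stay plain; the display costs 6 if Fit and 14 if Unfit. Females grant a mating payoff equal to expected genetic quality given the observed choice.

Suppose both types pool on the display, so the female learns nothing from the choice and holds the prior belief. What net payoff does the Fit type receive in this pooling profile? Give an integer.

Pooled mating payoff = 1/3·34 + 2/3·25 = 28.
Fit pays cost 6 for the display, so net payoff = 28 − 6 = 22.

22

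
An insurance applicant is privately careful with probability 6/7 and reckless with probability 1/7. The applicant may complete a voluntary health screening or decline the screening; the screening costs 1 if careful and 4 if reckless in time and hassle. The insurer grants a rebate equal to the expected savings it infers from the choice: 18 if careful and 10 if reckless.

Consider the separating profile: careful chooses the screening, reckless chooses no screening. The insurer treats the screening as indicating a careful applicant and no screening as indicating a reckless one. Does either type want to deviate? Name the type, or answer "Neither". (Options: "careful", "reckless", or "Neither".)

reckless

The screening pays 18; no screening pays 10.
careful: assigned the screening, nets 18 − 1 = 17; deviating to no screening nets 10.
reckless: assigned no screening, nets 10; deviating to the screening nets 18 − 4 = 14.
The reckless type gains 4 by deviating.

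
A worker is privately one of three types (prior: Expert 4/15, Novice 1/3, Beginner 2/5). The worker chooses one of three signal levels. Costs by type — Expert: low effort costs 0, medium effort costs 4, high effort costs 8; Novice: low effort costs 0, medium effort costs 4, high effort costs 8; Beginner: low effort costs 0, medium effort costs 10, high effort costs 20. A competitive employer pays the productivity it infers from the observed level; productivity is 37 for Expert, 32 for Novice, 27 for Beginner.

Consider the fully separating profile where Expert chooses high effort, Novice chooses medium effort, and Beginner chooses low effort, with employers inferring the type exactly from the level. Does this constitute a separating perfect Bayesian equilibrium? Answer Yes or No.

Separating wages: high effort → 37, medium effort → 32, low effort → 27.
Expert (assigned high effort): low effort: 27 − 0 = 27; medium effort: 32 − 4 = 28; high effort: 37 − 8 = 29. Expert stays.
Novice (assigned medium effort): low effort: 27 − 0 = 27; medium effort: 32 − 4 = 28; high effort: 37 − 8 = 29. Novice prefers high effort.
Beginner (assigned low effort): low effort: 27 − 0 = 27; medium effort: 32 − 10 = 22; high effort: 37 − 20 = 17. Beginner stays.
At least one type deviates; the separating profile fails.

No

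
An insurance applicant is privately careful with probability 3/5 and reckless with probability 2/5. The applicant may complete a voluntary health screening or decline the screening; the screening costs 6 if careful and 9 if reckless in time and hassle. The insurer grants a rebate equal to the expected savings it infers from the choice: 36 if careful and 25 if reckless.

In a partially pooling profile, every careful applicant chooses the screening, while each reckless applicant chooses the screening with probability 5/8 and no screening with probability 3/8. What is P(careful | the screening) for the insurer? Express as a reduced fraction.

12/17

P(the screening) = (3/5)·1 + (2/5)·(5/8) = 17/20.
By Bayes' rule, P(careful | the screening) = (3/5) / (17/20) = 12/17.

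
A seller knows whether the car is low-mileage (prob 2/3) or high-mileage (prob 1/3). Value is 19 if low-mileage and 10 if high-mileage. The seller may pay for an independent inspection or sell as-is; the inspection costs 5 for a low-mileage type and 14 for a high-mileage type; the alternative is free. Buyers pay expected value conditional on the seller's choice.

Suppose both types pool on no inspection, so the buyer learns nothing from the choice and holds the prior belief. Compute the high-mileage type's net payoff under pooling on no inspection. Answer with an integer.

16

Pooled price = 2/3·19 + 1/3·10 = 16.
high-mileage pays no cost for no inspection, so net payoff = 16.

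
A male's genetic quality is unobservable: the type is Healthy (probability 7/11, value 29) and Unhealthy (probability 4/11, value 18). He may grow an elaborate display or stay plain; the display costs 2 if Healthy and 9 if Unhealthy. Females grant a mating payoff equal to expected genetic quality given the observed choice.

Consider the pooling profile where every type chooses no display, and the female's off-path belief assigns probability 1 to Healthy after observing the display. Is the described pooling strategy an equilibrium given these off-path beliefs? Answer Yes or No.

On path, the female holds the prior and pays 7/11·29 + 4/11·18 = 25. Off path (the display), believing Healthy, it pays 29.
Healthy: no display nets 25; the display nets 29 − 2 = 27. Healthy would deviate.
Unhealthy: no display nets 25; the display nets 29 − 9 = 20. Unhealthy stays.
A type deviates, so pooling fails.

No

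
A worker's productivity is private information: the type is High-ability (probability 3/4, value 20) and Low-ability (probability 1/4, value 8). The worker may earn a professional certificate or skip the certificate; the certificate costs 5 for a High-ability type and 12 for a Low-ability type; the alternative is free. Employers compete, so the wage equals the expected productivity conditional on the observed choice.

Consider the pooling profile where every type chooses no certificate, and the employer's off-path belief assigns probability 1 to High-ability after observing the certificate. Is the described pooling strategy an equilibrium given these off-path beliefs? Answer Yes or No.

On path, the employer holds the prior and pays 3/4·20 + 1/4·8 = 17. Off path (the certificate), believing High-ability, it pays 20.
High-ability: no certificate nets 17; the certificate nets 20 − 5 = 15. High-ability stays.
Low-ability: no certificate nets 17; the certificate nets 20 − 12 = 8. Low-ability stays.
No type deviates, so pooling is sustained.

Yes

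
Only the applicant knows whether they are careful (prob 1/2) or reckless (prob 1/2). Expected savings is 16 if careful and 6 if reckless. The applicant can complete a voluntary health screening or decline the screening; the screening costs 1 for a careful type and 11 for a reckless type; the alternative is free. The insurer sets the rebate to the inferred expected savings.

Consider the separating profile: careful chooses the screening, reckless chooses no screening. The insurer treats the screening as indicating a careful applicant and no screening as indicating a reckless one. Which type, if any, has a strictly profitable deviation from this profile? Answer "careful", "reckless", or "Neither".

The screening pays 16; no screening pays 6.
careful: assigned the screening, nets 16 − 1 = 15; deviating to no screening nets 6.
reckless: assigned no screening, nets 6; deviating to the screening nets 16 − 11 = 5.
Both types strictly prefer their assigned action; no profitable deviation.

Neither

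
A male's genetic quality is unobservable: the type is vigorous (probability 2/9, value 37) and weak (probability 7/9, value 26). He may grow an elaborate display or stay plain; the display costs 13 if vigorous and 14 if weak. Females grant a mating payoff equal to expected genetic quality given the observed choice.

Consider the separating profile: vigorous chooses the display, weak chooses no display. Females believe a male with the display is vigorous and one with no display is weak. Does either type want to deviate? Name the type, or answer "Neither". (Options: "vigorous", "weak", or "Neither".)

The display pays 37; no display pays 26.
vigorous: assigned the display, nets 37 − 13 = 24; deviating to no display nets 26.
weak: assigned no display, nets 26; deviating to the display nets 37 − 14 = 23.
The vigorous type gains 2 by deviating.

vigorous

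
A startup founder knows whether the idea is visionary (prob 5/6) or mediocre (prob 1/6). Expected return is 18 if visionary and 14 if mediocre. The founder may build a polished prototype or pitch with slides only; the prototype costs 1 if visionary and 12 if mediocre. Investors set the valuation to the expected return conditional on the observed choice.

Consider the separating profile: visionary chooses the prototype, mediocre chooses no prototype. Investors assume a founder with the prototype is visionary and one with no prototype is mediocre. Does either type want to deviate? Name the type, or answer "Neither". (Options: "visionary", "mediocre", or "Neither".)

Neither

The prototype pays 18; no prototype pays 14.
visionary: assigned the prototype, nets 18 − 1 = 17; deviating to no prototype nets 14.
mediocre: assigned no prototype, nets 14; deviating to the prototype nets 18 − 12 = 6.
Both types strictly prefer their assigned action; no profitable deviation.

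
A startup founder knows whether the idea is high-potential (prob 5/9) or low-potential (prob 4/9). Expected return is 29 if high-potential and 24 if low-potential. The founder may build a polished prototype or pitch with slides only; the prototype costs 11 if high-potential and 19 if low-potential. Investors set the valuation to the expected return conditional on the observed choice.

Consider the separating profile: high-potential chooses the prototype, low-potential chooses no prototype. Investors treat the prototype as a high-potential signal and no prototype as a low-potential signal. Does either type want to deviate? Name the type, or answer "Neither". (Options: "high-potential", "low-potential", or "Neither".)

The prototype pays 29; no prototype pays 24.
high-potential: assigned the prototype, nets 29 − 11 = 18; deviating to no prototype nets 24.
low-potential: assigned no prototype, nets 24; deviating to the prototype nets 29 − 19 = 10.
The high-potential type gains 6 by deviating.

high-potential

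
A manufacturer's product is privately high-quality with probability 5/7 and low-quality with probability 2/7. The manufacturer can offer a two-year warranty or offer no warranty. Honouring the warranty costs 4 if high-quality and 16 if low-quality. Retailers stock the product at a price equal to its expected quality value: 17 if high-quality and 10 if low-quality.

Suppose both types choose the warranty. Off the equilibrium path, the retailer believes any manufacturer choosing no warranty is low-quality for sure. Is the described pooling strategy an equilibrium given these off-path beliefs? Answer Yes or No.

On path, the retailer holds the prior and pays 5/7·17 + 2/7·10 = 15. Off path (no warranty), believing low-quality, it pays 10.
high-quality: the warranty nets 15 − 4 = 11; no warranty nets 10. high-quality stays.
low-quality: the warranty nets 15 − 16 = -1; no warranty nets 10. low-quality would deviate.
A type deviates, so pooling fails.

No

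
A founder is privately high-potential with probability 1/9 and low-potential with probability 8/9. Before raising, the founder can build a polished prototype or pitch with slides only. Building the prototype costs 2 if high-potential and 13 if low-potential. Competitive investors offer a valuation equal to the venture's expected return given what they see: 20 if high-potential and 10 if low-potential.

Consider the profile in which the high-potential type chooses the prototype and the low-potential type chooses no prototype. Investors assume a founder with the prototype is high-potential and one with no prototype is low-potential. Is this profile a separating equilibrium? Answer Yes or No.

Under these beliefs, the prototype earns valuation 20 and no prototype earns valuation 10.
high-potential: the prototype nets 20 − 2 = 18; no prototype nets 10. high-potential prefers the prototype.
low-potential: the prototype nets 20 − 13 = 7; no prototype nets 10. low-potential prefers no prototype.
Neither type deviates, so the separating profile is an equilibrium.

Yes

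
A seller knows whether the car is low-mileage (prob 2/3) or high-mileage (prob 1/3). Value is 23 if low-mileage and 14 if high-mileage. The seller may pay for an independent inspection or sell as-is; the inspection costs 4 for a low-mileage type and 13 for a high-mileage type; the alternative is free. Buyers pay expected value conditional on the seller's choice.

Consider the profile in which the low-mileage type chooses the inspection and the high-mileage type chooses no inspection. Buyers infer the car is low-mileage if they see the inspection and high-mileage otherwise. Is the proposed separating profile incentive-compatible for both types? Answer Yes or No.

Yes

Under these beliefs, the inspection earns price 23 and no inspection earns price 14.
low-mileage: the inspection nets 23 − 4 = 19; no inspection nets 14. low-mileage prefers the inspection.
high-mileage: the inspection nets 23 − 13 = 10; no inspection nets 14. high-mileage prefers no inspection.
Neither type deviates, so the separating profile is an equilibrium.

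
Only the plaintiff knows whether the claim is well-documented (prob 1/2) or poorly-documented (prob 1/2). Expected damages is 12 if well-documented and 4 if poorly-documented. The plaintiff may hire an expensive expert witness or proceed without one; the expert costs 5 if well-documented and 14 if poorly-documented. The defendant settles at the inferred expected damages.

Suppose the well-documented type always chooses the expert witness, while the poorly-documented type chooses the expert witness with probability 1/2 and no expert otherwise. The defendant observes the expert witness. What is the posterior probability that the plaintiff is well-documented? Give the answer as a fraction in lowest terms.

P(the expert witness) = (1/2)·1 + (1/2)·(1/2) = 3/4.
By Bayes' rule, P(well-documented | the expert witness) = (1/2) / (3/4) = 2/3.

2/3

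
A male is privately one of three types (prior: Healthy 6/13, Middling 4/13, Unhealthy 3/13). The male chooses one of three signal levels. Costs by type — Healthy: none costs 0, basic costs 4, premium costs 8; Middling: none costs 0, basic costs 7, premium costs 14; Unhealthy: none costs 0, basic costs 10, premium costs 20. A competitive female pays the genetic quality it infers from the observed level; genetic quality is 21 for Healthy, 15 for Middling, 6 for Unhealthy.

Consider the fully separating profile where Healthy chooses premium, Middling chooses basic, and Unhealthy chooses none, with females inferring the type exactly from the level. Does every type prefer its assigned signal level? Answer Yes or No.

Yes

Separating mating payoffs: premium → 21, basic → 15, none → 6.
Healthy (assigned premium): none: 6 − 0 = 6; basic: 15 − 4 = 11; premium: 21 − 8 = 13. Healthy stays.
Middling (assigned basic): none: 6 − 0 = 6; basic: 15 − 7 = 8; premium: 21 − 14 = 7. Middling stays.
Unhealthy (assigned none): none: 6 − 0 = 6; basic: 15 − 10 = 5; premium: 21 − 20 = 1. Unhealthy stays.
Every type prefers its assigned level; separation holds.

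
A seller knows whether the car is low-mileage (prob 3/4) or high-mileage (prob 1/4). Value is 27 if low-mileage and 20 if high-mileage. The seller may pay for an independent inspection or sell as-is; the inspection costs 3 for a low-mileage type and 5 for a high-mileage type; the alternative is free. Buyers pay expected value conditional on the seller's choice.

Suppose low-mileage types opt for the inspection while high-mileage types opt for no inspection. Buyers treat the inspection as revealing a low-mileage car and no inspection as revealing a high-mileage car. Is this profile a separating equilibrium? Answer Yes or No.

Under these beliefs, the inspection earns price 27 and no inspection earns price 20.
low-mileage: the inspection nets 27 − 3 = 24; no inspection nets 20. low-mileage prefers the inspection.
high-mileage: the inspection nets 27 − 5 = 22; no inspection nets 20. high-mileage would deviate to the inspection.
high-mileage has a profitable deviation, so the profile is not an equilibrium.

No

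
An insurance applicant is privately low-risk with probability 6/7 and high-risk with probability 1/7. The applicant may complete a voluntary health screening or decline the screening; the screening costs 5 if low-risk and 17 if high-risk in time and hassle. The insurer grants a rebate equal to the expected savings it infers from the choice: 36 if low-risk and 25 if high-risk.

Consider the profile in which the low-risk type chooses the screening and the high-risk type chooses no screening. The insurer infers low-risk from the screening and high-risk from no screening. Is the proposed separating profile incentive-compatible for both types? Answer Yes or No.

Yes

Under these beliefs, the screening earns rebate 36 and no screening earns rebate 25.
low-risk: the screening nets 36 − 5 = 31; no screening nets 25. low-risk prefers the screening.
high-risk: the screening nets 36 − 17 = 19; no screening nets 25. high-risk prefers no screening.
Neither type deviates, so the separating profile is an equilibrium.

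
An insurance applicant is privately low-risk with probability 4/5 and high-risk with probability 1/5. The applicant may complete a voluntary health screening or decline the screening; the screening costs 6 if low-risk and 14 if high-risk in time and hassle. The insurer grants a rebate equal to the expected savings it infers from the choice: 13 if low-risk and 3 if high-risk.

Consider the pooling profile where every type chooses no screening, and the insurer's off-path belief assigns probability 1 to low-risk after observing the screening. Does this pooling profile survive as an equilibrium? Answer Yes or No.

Yes

On path, the insurer holds the prior and pays 4/5·13 + 1/5·3 = 11. Off path (the screening), believing low-risk, it pays 13.
low-risk: no screening nets 11; the screening nets 13 − 6 = 7. low-risk stays.
high-risk: no screening nets 11; the screening nets 13 − 14 = -1. high-risk stays.
No type deviates, so pooling is sustained.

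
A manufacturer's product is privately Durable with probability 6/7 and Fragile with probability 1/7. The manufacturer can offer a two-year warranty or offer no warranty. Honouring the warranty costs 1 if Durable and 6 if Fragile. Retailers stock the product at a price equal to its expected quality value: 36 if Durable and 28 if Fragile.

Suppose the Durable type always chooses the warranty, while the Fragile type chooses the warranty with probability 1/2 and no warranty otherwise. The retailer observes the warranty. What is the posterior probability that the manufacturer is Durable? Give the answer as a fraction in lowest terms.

P(the warranty) = (6/7)·1 + (1/7)·(1/2) = 13/14.
By Bayes' rule, P(Durable | the warranty) = (6/7) / (13/14) = 12/13.

12/13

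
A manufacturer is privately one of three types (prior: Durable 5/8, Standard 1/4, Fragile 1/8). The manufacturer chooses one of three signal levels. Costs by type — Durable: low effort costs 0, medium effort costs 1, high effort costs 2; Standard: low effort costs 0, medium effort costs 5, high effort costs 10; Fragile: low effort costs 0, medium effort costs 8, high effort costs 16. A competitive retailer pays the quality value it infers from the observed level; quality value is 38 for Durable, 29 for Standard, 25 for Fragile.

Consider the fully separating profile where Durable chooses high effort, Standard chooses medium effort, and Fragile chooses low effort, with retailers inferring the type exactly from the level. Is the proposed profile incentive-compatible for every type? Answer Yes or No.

Separating prices: high effort → 38, medium effort → 29, low effort → 25.
Durable (assigned high effort): low effort: 25 − 0 = 25; medium effort: 29 − 1 = 28; high effort: 38 − 2 = 36. Durable stays.
Standard (assigned medium effort): low effort: 25 − 0 = 25; medium effort: 29 − 5 = 24; high effort: 38 − 10 = 28. Standard prefers high effort.
Fragile (assigned low effort): low effort: 25 − 0 = 25; medium effort: 29 − 8 = 21; high effort: 38 − 16 = 22. Fragile stays.
At least one type deviates; the separating profile fails.

No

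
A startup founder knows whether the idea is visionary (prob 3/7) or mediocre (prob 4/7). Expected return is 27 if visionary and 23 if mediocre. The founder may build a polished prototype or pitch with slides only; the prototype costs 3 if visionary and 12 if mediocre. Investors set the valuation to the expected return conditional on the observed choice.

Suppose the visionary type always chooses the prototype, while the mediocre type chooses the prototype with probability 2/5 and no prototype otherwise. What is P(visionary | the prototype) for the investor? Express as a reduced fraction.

P(the prototype) = (3/7)·1 + (4/7)·(2/5) = 23/35.
By Bayes' rule, P(visionary | the prototype) = (3/7) / (23/35) = 15/23.

15/23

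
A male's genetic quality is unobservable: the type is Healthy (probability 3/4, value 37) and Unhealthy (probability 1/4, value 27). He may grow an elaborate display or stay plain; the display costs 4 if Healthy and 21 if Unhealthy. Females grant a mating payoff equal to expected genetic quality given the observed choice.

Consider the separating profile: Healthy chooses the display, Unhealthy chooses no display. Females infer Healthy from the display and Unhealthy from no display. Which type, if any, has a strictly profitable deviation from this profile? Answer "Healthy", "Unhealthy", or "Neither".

The display pays 37; no display pays 27.
Healthy: assigned the display, nets 37 − 4 = 33; deviating to no display nets 27.
Unhealthy: assigned no display, nets 27; deviating to the display nets 37 − 21 = 16.
Both types strictly prefer their assigned action; no profitable deviation.

Neither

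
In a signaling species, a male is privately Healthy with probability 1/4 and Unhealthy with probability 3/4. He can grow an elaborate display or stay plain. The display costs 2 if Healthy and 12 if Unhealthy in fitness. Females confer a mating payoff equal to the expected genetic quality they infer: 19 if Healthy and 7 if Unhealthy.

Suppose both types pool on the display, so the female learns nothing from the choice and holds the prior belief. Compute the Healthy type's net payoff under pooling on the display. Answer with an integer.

8

Pooled mating payoff = 1/4·19 + 3/4·7 = 10.
Healthy pays cost 2 for the display, so net payoff = 10 − 2 = 8.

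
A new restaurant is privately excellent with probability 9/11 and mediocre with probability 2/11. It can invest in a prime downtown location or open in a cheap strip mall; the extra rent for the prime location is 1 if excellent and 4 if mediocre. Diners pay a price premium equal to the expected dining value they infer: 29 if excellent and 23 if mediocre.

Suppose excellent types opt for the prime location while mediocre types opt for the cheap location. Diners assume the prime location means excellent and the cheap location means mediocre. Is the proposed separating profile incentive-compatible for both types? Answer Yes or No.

No

Under these beliefs, the prime location earns price premium 29 and the cheap location earns price premium 23.
excellent: the prime location nets 29 − 1 = 28; the cheap location nets 23. excellent prefers the prime location.
mediocre: the prime location nets 29 − 4 = 25; the cheap location nets 23. mediocre would deviate to the prime location.
mediocre has a profitable deviation, so the profile is not an equilibrium.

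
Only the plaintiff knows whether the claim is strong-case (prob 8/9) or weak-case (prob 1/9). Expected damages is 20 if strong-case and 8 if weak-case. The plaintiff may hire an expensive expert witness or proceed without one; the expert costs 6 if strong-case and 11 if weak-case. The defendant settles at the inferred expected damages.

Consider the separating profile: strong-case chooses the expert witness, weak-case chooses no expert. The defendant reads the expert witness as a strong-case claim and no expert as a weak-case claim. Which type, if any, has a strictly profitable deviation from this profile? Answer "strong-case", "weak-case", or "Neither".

weak-case

The expert witness pays 20; no expert pays 8.
strong-case: assigned the expert witness, nets 20 − 6 = 14; deviating to no expert nets 8.
weak-case: assigned no expert, nets 8; deviating to the expert witness nets 20 − 11 = 9.
The weak-case type gains 1 by deviating.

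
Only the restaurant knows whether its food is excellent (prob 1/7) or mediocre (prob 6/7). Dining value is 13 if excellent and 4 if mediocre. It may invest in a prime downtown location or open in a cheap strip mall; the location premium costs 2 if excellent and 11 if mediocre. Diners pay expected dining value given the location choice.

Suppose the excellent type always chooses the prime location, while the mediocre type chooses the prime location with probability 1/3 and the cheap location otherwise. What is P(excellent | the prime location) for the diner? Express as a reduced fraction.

P(the prime location) = (1/7)·1 + (6/7)·(1/3) = 3/7.
By Bayes' rule, P(excellent | the prime location) = (1/7) / (3/7) = 1/3.

1/3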